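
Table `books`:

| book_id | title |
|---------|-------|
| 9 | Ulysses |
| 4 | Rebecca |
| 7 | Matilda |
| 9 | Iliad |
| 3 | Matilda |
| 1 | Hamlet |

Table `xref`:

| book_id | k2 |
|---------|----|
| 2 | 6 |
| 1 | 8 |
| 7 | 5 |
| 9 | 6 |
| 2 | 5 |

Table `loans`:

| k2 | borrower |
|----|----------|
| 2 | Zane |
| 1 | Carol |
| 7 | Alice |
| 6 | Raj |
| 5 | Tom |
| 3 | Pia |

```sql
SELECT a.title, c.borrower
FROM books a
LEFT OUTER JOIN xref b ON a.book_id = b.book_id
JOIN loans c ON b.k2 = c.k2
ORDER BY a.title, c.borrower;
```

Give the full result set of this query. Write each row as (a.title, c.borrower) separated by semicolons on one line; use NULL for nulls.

Joins associate left-to-right: books LEFT JOIN xref on book_id gives 6 intermediate row(s).
Then INNER JOIN `loans c` on k2: keep only rows whose b.k2 appears in c.

(Iliad, Raj); (Matilda, Tom); (Ulysses, Raj)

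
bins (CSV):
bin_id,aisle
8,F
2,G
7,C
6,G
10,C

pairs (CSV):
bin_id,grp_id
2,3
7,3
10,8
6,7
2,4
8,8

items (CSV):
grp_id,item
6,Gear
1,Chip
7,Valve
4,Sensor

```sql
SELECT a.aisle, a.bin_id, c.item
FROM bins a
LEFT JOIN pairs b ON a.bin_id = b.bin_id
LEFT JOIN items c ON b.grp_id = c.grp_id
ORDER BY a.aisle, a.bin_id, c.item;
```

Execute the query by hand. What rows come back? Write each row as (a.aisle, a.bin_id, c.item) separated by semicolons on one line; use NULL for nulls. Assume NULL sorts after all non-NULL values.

Joins associate left-to-right: bins LEFT JOIN pairs on bin_id gives 6 intermediate row(s).
Then LEFT JOIN `items c` on grp_id: each of those 6 rows is kept; rows whose b.grp_id has no match in c get NULL for c's columns.

(C, 7, NULL); (C, 10, NULL); (F, 8, NULL); (G, 2, Sensor); (G, 2, NULL); (G, 6, Valve)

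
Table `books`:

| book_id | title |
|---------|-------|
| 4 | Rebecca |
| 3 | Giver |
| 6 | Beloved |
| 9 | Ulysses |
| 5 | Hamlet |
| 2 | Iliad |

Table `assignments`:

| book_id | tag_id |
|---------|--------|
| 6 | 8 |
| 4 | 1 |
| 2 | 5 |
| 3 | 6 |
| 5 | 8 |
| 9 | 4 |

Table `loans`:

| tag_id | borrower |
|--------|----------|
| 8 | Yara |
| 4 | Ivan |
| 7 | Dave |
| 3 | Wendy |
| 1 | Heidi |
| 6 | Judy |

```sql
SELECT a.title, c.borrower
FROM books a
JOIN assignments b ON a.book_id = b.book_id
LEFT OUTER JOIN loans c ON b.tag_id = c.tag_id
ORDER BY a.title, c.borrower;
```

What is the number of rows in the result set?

Evaluate left to right. First `books a INNER JOIN assignments b` on book_id: 6 row(s).
Then LEFT JOIN `loans c` on tag_id: each of those 6 rows is kept; rows whose b.tag_id has no match in c get NULL for c's columns.
Result: 6 row(s).

6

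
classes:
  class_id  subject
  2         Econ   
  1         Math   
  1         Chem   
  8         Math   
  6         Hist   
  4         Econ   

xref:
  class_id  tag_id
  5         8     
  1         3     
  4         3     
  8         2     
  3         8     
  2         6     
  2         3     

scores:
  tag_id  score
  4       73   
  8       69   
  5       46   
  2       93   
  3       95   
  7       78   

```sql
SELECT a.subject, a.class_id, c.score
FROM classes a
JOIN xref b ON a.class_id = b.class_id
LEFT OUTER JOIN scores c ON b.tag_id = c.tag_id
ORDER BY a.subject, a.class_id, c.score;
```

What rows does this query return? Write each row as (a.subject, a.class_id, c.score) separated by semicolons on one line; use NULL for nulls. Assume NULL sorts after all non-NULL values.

(Chem, 1, 95); (Econ, 2, 95); (Econ, 2, NULL); (Econ, 4, 95); (Math, 1, 95); (Math, 8, 93)

Step 1 — a INNER JOIN b on class_id → 6 row(s).
Then LEFT JOIN `scores c` on tag_id: each of those 6 rows is kept; rows whose b.tag_id has no match in c get NULL for c's columns.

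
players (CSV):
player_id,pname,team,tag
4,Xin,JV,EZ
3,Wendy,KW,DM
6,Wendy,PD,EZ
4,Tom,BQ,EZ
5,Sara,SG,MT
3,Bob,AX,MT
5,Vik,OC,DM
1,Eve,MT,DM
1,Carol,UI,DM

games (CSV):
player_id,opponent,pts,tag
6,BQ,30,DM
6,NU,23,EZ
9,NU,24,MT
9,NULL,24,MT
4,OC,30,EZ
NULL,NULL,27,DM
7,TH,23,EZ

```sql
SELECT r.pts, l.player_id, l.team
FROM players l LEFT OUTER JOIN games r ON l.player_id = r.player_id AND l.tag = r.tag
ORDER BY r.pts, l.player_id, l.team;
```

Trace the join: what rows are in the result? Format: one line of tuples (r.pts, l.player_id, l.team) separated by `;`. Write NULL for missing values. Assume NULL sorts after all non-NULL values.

(23, 6, PD); (30, 4, BQ); (30, 4, JV); (NULL, 1, MT); (NULL, 1, UI); (NULL, 3, AX); (NULL, 3, KW); (NULL, 5, OC); (NULL, 5, SG)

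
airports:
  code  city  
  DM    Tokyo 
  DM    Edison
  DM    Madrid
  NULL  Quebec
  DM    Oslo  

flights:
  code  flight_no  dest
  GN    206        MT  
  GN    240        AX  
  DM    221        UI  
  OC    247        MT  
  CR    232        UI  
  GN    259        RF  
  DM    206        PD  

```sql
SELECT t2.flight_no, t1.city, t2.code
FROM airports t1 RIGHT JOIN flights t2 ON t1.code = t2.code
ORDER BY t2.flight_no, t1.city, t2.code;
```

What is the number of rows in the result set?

RIGHT JOIN keeps every row from `flights`; unmatched rows get NULL for `airports`'s columns.
Matching on t1.code = t2.code. A NULL in a compared column never satisfies the condition.
Matched pairs: 8; unmatched t2 rows kept: 5.
Total: 8 matched + 5 padded = 13 rows.

13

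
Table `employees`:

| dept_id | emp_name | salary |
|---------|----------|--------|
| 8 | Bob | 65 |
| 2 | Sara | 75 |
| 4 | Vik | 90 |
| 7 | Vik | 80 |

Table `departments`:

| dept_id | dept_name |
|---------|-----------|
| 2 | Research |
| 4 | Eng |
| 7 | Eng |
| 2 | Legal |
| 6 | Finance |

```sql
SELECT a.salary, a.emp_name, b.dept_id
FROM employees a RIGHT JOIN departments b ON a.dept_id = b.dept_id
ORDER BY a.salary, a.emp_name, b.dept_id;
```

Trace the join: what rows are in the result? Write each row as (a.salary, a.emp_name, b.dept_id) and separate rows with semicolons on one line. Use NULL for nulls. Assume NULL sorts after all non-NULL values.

RIGHT JOIN keeps every row from `departments`; unmatched rows get NULL for `employees`'s columns.
Matching on a.dept_id = b.dept_id.
Matched pairs: 4; unmatched b rows kept: 1.

(75, Sara, 2); (75, Sara, 2); (80, Vik, 7); (90, Vik, 4); (NULL, NULL, 6)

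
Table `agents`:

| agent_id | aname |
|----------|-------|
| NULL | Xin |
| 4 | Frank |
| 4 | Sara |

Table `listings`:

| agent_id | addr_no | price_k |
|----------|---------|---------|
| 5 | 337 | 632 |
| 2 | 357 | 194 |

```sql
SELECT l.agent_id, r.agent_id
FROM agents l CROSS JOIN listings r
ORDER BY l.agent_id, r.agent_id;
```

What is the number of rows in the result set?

6

CROSS JOIN pairs every row of `agents` with every row of `listings`: 3 × 2 = 6 rows.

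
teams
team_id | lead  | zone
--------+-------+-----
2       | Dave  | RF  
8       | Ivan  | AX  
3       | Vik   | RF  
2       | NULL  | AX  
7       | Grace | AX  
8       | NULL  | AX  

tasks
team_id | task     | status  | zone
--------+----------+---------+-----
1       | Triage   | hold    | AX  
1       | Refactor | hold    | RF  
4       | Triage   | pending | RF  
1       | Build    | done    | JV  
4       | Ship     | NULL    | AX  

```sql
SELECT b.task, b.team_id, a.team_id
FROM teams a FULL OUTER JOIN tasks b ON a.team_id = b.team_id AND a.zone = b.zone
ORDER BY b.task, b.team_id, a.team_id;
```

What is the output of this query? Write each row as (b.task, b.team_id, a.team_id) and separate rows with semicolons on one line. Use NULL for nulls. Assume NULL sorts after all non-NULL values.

FULL OUTER JOIN keeps every row from both sides; unmatched rows get NULL for the other side's columns.
Matching on a.team_id = b.team_id AND a.zone = b.zone.
Matched pairs: 0; unmatched a rows kept: 6; unmatched b rows kept: 5.

(Build, 1, NULL); (Refactor, 1, NULL); (Ship, 4, NULL); (Triage, 1, NULL); (Triage, 4, NULL); (NULL, NULL, 2); (NULL, NULL, 2); (NULL, NULL, 3); (NULL, NULL, 7); (NULL, NULL, 8); (NULL, NULL, 8)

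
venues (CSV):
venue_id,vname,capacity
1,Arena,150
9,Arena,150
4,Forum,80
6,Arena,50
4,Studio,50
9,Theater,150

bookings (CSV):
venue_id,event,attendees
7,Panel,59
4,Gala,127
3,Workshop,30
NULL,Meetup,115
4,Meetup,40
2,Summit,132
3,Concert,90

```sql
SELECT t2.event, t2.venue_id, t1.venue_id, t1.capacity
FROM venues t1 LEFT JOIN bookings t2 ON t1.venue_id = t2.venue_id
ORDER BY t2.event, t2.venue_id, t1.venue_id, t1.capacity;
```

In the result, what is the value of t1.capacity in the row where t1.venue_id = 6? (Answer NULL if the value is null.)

50

LEFT JOIN keeps every row from `venues`; unmatched rows get NULL for `bookings`'s columns.
Matching on t1.venue_id = t2.venue_id. A NULL in a compared column never satisfies the condition.
- t1 (venue_id=1) has no partner → padded with NULL.
- t1 (venue_id=9) has no partner → padded with NULL.
- t1 (venue_id=4) pairs with 2 row(s) of t2.
- t1 (venue_id=6) has no partner → padded with NULL.
- t1 (venue_id=4) pairs with 2 row(s) of t2.
- t1 (venue_id=9) has no partner → padded with NULL.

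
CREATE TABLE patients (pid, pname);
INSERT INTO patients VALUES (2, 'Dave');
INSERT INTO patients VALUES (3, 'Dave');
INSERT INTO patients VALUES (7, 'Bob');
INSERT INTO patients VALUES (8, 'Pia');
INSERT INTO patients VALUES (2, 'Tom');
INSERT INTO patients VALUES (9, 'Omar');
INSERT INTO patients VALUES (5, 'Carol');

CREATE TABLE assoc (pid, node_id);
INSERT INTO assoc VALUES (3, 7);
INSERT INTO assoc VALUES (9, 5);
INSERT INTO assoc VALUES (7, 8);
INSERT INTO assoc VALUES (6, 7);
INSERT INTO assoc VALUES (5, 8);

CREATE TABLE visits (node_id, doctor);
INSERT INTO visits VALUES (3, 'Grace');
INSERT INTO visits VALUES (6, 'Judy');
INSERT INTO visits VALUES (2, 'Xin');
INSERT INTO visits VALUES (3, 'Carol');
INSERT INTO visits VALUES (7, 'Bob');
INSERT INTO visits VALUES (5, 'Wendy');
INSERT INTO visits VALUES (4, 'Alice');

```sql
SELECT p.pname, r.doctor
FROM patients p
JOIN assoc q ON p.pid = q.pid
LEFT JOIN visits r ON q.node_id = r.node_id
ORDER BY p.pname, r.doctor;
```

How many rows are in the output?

Step 1 — p INNER JOIN q on pid → 4 row(s).
Then LEFT JOIN `visits r` on node_id: each of those 4 rows is kept; rows whose q.node_id has no match in r get NULL for r's columns.
Result: 4 row(s).

4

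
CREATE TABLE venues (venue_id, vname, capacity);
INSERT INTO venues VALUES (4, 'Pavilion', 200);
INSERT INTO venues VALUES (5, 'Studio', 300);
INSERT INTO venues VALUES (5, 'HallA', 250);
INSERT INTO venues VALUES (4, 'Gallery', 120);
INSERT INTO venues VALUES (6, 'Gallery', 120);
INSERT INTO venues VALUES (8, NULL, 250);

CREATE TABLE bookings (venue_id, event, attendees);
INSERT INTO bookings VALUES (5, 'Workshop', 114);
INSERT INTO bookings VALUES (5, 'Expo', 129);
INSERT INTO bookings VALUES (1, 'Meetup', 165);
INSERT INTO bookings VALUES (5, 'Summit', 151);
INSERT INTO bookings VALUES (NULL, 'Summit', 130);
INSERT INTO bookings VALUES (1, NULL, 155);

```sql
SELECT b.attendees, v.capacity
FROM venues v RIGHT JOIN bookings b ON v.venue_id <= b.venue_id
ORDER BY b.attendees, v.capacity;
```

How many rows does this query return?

15

RIGHT JOIN keeps every row from `bookings`; unmatched rows get NULL for `venues`'s columns.
Matching on v.venue_id <= b.venue_id. A NULL in a compared column never satisfies the condition.
Matched pairs: 12; unmatched b rows kept: 3.
Total: 12 matched + 3 padded = 15 rows.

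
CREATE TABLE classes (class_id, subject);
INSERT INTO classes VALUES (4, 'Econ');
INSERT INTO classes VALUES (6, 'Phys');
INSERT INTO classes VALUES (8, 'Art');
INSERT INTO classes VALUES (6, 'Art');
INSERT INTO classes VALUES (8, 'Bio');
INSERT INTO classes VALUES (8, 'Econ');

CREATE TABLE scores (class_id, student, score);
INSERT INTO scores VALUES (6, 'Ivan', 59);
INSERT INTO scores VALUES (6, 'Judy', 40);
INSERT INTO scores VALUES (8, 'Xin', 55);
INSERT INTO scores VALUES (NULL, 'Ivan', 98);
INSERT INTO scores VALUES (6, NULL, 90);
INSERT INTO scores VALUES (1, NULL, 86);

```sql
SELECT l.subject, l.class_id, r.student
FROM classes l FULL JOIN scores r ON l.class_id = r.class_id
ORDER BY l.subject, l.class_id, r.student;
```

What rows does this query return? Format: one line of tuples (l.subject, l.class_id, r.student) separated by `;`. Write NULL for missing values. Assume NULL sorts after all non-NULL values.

(Art, 6, Ivan); (Art, 6, Judy); (Art, 6, NULL); (Art, 8, Xin); (Bio, 8, Xin); (Econ, 4, NULL); (Econ, 8, Xin); (Phys, 6, Ivan); (Phys, 6, Judy); (Phys, 6, NULL); (NULL, NULL, Ivan); (NULL, NULL, NULL)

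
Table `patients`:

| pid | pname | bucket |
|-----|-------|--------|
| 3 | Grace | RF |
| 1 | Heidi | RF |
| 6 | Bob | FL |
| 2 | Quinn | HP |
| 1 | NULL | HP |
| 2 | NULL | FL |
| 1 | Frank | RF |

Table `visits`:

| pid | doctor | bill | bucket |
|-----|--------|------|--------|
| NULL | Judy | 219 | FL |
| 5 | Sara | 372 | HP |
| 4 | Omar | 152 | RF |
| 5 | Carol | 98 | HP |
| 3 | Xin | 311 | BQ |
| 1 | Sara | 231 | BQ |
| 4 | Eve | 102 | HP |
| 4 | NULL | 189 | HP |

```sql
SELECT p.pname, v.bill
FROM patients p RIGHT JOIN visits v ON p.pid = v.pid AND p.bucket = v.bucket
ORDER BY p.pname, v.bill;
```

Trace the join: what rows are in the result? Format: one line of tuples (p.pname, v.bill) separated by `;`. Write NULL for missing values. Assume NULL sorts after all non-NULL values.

RIGHT JOIN keeps every row from `visits`; unmatched rows get NULL for `patients`'s columns.
Matching on p.pid = v.pid AND p.bucket = v.bucket. A NULL in a compared column never satisfies the condition.
- p[0] pid=3, bucket=RF → no match.
- p[1] pid=1, bucket=RF → no match.
- p[2] pid=6, bucket=FL → no match.
- p[3] pid=2, bucket=HP → no match.
- p[4] pid=1, bucket=HP → no match.
- p[5] pid=2, bucket=FL → no match.
- p[6] pid=1, bucket=RF → no match.
- plus 8 unmatched v row(s), each kept with NULL p columns.
After projecting and ordering:
p.pname | v.bill
NULL | 98
NULL | 102
NULL | 152
NULL | 189
NULL | 219
NULL | 231
NULL | 311
NULL | 372

(NULL, 98); (NULL, 102); (NULL, 152); (NULL, 189); (NULL, 219); (NULL, 231); (NULL, 311); (NULL, 372)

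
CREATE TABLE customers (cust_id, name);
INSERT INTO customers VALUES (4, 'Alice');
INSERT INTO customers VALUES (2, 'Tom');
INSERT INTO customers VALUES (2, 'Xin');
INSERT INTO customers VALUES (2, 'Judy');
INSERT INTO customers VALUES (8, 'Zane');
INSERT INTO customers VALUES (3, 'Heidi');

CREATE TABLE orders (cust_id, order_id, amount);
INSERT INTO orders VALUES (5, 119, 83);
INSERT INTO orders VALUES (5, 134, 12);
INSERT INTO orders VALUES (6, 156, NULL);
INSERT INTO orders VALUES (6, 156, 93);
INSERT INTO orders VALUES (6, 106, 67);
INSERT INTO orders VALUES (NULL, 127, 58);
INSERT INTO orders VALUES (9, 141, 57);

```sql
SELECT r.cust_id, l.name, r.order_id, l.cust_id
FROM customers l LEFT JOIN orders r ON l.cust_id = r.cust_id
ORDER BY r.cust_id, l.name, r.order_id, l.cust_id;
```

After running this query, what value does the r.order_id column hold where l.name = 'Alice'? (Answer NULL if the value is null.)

NULL

LEFT JOIN keeps every row from `customers`; unmatched rows get NULL for `orders`'s columns.
Matching on l.cust_id = r.cust_id. A NULL in a compared column never satisfies the condition.
- l (cust_id=4) has no partner → padded with NULL.
- l (cust_id=2) has no partner → padded with NULL.
- l (cust_id=2) has no partner → padded with NULL.
- l (cust_id=2) has no partner → padded with NULL.
- l (cust_id=8) has no partner → padded with NULL.
- l (cust_id=3) has no partner → padded with NULL.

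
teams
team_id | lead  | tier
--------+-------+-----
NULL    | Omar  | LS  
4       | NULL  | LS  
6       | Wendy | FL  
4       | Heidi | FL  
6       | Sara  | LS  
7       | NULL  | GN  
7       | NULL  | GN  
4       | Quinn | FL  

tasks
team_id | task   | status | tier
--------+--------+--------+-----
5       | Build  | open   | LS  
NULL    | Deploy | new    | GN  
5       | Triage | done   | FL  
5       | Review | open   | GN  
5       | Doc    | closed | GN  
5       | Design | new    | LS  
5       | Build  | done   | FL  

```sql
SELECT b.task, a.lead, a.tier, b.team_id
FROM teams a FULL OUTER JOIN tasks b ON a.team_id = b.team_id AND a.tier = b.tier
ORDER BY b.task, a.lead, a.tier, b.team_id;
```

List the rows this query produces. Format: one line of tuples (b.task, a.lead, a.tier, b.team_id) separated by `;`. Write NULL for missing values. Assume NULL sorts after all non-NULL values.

(Build, NULL, NULL, 5); (Build, NULL, NULL, 5); (Deploy, NULL, NULL, NULL); (Design, NULL, NULL, 5); (Doc, NULL, NULL, 5); (Review, NULL, NULL, 5); (Triage, NULL, NULL, 5); (NULL, Heidi, FL, NULL); (NULL, Omar, LS, NULL); (NULL, Quinn, FL, NULL); (NULL, Sara, LS, NULL); (NULL, Wendy, FL, NULL); (NULL, NULL, GN, NULL); (NULL, NULL, GN, NULL); (NULL, NULL, LS, NULL)

FULL OUTER JOIN keeps every row from both sides; unmatched rows get NULL for the other side's columns.
Matching on a.team_id = b.team_id AND a.tier = b.tier. A NULL in a compared column never satisfies the condition.
- a (team_id=NULL, tier=LS) has no partner → padded with NULL.
- a (team_id=4, tier=LS) has no partner → padded with NULL.
- a (team_id=6, tier=FL) has no partner → padded with NULL.
- a (team_id=4, tier=FL) has no partner → padded with NULL.
- a (team_id=6, tier=LS) has no partner → padded with NULL.
- a (team_id=7, tier=GN) has no partner → padded with NULL.
- a (team_id=7, tier=GN) has no partner → padded with NULL.
- a (team_id=4, tier=FL) has no partner → padded with NULL.
- 7 row(s) from b found no a partner → padded with NULL.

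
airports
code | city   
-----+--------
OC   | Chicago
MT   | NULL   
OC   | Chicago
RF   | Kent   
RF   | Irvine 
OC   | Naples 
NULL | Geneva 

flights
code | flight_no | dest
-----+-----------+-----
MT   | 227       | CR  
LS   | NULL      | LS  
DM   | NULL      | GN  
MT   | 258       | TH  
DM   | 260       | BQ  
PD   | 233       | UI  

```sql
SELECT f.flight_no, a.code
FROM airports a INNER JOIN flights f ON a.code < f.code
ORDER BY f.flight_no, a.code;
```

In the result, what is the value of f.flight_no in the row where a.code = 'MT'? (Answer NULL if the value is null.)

INNER JOIN keeps only pairs where the ON condition holds.
Matching on a.code < f.code. A NULL in a compared column never satisfies the condition.
- a row (code=OC): matches 1 f row(s) → 1 output row(s).
- a row (code=MT): matches 1 f row(s) → 1 output row(s).
- a row (code=OC): matches 1 f row(s) → 1 output row(s).
- a row (code=RF): no match → dropped.
- a row (code=RF): no match → dropped.
- a row (code=OC): matches 1 f row(s) → 1 output row(s).
- a row (code=NULL): no match → dropped.

233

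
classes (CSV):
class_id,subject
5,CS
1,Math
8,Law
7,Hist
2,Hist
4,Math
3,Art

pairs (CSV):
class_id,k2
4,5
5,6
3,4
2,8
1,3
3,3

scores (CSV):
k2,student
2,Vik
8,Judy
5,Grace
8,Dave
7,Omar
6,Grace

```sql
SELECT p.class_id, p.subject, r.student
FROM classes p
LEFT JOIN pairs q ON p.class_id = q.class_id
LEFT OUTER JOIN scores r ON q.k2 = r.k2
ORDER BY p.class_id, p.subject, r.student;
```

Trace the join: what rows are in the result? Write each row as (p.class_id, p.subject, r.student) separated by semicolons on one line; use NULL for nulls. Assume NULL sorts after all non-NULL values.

(1, Math, NULL); (2, Hist, Dave); (2, Hist, Judy); (3, Art, NULL); (3, Art, NULL); (4, Math, Grace); (5, CS, Grace); (7, Hist, NULL); (8, Law, NULL)

Joins associate left-to-right: classes LEFT JOIN pairs on class_id gives 8 intermediate row(s).
Then LEFT JOIN `scores r` on k2: each of those 8 rows is kept; rows whose q.k2 has no match in r get NULL for r's columns.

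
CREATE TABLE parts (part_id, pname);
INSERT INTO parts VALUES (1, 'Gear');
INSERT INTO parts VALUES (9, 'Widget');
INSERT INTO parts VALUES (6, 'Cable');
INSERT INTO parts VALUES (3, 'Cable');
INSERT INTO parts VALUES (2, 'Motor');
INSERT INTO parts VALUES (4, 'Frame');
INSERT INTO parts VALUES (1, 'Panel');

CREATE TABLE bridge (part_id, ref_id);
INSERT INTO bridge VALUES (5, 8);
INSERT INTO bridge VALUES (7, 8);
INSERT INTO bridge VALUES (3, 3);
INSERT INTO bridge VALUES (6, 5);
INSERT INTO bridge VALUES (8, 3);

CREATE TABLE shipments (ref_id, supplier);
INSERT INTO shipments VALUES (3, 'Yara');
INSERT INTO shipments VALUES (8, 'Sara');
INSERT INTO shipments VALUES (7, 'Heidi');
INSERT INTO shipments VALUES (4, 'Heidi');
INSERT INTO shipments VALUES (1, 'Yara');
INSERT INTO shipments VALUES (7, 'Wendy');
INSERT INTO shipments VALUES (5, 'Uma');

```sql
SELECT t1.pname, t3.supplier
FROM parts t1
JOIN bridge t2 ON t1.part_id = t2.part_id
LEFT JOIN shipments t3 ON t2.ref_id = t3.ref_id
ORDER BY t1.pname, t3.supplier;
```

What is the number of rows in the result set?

2

Evaluate left to right. First `parts t1 INNER JOIN bridge t2` on part_id: 2 row(s).
Then LEFT JOIN `shipments t3` on ref_id: each of those 2 rows is kept; rows whose t2.ref_id has no match in t3 get NULL for t3's columns.
Result: 2 row(s).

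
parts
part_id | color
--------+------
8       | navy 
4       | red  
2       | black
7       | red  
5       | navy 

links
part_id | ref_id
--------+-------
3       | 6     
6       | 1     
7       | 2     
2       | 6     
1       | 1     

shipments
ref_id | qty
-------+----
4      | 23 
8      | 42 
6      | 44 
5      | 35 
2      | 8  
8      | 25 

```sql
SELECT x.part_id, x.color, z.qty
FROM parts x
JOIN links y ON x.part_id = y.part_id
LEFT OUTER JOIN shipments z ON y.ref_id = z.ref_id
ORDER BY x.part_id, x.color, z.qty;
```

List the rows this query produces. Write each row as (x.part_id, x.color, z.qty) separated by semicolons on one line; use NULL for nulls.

(2, black, 44); (7, red, 8)

Evaluate left to right. First `parts x INNER JOIN links y` on part_id: 2 row(s).
Then LEFT JOIN `shipments z` on ref_id: each of those 2 rows is kept; rows whose y.ref_id has no match in z get NULL for z's columns.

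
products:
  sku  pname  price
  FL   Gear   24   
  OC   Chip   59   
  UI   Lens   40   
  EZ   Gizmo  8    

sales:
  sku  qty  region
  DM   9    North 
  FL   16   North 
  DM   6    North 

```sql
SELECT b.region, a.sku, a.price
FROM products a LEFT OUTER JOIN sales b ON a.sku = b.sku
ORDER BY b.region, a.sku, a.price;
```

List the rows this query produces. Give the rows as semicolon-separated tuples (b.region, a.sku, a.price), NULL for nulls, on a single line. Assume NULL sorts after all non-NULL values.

(North, FL, 24); (NULL, EZ, 8); (NULL, OC, 59); (NULL, UI, 40)

LEFT JOIN keeps every row from `products`; unmatched rows get NULL for `sales`'s columns.
Matching on a.sku = b.sku.
- a[0] sku=FL → 1 match(es) in b → 1 row(s).
- a[1] sku=OC → no match; kept with NULLs on the b side.
- a[2] sku=UI → no match; kept with NULLs on the b side.
- a[3] sku=EZ → no match; kept with NULLs on the b side.
After projecting and ordering:
b.region | a.sku | a.price
North | FL | 24
NULL | EZ | 8
NULL | OC | 59
NULL | UI | 40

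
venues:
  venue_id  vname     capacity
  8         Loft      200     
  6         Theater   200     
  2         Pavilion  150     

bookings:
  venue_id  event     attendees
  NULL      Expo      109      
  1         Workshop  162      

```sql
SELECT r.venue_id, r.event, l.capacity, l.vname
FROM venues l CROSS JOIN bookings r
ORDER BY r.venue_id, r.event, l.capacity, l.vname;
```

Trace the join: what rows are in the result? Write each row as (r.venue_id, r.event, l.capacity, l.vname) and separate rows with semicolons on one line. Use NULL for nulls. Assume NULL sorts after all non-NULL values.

(1, Workshop, 150, Pavilion); (1, Workshop, 200, Loft); (1, Workshop, 200, Theater); (NULL, Expo, 150, Pavilion); (NULL, Expo, 200, Loft); (NULL, Expo, 200, Theater)

CROSS JOIN pairs every row of `venues` with every row of `bookings`: 3 × 2 = 6 rows.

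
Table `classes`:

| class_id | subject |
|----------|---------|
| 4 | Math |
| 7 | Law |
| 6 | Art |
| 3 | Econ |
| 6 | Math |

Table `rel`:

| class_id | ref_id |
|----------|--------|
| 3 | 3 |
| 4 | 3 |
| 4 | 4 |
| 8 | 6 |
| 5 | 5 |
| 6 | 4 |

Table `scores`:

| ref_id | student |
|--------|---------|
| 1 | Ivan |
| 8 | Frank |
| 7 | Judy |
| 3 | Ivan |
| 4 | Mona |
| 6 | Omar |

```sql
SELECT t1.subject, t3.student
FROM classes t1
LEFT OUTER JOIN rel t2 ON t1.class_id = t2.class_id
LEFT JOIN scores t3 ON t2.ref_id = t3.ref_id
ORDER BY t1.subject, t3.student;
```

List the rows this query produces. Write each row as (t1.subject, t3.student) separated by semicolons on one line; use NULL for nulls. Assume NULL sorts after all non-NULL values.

Joins associate left-to-right: classes LEFT JOIN rel on class_id gives 6 intermediate row(s).
Then LEFT JOIN `scores t3` on ref_id: each of those 6 rows is kept; rows whose t2.ref_id has no match in t3 get NULL for t3's columns.

(Art, Mona); (Econ, Ivan); (Law, NULL); (Math, Ivan); (Math, Mona); (Math, Mona)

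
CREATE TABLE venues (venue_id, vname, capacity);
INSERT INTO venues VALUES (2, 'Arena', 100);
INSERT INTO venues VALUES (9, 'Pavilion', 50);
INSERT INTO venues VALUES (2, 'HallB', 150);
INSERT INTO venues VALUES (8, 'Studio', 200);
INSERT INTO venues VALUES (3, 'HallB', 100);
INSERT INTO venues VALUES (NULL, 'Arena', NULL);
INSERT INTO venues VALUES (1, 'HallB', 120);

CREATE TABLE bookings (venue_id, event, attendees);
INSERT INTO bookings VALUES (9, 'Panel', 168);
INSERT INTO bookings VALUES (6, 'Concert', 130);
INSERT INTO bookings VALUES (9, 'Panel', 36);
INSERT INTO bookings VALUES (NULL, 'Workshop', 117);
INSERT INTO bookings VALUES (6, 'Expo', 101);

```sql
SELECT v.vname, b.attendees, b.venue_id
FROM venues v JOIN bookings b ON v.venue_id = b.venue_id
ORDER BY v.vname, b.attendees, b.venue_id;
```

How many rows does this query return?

INNER JOIN keeps only pairs where the ON condition holds.
Matching on v.venue_id = b.venue_id. A NULL in a compared column never satisfies the condition.
Matched pairs: 2.
Total: 2 rows.

2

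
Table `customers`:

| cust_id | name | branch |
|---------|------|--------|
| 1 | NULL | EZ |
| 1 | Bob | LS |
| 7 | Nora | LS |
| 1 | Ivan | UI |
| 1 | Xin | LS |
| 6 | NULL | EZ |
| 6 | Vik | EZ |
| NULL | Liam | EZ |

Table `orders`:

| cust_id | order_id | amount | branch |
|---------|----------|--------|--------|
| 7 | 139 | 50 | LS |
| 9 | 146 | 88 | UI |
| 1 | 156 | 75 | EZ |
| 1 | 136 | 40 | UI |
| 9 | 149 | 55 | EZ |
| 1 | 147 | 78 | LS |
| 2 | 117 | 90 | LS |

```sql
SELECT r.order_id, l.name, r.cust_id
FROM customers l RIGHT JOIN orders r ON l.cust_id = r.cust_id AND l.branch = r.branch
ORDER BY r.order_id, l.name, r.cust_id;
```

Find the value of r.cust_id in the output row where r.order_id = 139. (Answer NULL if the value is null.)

7

RIGHT JOIN keeps every row from `orders`; unmatched rows get NULL for `customers`'s columns.
Matching on l.cust_id = r.cust_id AND l.branch = r.branch. A NULL in a compared column never satisfies the condition.
Matched pairs: 5; unmatched r rows kept: 3.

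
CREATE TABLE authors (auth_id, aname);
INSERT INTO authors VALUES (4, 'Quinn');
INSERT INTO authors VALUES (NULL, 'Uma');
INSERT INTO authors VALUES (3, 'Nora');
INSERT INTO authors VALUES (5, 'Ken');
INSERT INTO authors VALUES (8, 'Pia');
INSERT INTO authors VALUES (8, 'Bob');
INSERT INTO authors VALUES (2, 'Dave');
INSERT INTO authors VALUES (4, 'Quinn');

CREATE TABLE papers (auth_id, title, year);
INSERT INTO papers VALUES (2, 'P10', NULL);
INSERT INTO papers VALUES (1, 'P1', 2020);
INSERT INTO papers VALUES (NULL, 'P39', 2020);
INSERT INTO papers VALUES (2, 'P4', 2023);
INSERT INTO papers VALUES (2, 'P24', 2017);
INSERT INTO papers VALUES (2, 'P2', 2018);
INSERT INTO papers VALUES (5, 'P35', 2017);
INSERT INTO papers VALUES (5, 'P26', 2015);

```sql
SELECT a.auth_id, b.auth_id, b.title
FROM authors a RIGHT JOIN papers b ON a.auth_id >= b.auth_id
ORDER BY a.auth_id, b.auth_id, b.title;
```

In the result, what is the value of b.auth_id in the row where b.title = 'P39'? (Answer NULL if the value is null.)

NULL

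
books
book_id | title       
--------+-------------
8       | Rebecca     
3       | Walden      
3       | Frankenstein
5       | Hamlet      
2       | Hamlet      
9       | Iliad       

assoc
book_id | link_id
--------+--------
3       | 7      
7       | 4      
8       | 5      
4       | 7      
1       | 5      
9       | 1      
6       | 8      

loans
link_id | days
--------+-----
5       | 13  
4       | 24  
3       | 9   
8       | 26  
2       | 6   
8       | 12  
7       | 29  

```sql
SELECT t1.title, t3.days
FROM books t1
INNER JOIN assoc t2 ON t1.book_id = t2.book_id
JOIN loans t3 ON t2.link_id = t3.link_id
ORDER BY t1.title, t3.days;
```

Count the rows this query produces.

3

Evaluate left to right. First `books t1 INNER JOIN assoc t2` on book_id: 4 row(s).
Then INNER JOIN `loans t3` on link_id: keep only rows whose t2.link_id appears in t3.
Result: 3 row(s).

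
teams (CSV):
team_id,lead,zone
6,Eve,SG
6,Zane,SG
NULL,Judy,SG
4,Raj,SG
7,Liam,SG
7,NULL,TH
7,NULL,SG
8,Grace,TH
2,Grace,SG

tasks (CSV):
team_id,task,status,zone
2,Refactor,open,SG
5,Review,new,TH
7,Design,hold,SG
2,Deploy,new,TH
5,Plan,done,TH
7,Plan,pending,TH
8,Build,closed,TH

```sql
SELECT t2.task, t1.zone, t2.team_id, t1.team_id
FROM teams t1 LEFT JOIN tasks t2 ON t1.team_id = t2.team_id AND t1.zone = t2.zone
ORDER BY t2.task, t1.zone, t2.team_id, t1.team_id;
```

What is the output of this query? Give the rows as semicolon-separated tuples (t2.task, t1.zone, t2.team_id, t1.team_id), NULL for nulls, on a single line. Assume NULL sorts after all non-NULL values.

(Build, TH, 8, 8); (Design, SG, 7, 7); (Design, SG, 7, 7); (Plan, TH, 7, 7); (Refactor, SG, 2, 2); (NULL, SG, NULL, 4); (NULL, SG, NULL, 6); (NULL, SG, NULL, 6); (NULL, SG, NULL, NULL)

LEFT JOIN keeps every row from `teams`; unmatched rows get NULL for `tasks`'s columns.
Matching on t1.team_id = t2.team_id AND t1.zone = t2.zone. A NULL in a compared column never satisfies the condition.
Matched pairs: 5; unmatched t1 rows kept: 4.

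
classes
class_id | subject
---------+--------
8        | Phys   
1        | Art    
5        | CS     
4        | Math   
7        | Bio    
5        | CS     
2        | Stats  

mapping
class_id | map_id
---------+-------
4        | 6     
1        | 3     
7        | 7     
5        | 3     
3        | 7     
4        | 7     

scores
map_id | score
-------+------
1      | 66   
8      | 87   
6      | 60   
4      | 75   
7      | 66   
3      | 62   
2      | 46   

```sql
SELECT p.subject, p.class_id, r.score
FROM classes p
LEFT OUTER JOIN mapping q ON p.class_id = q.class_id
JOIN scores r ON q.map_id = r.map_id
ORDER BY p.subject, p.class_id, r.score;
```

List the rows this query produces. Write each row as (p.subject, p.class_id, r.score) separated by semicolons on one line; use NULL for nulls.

(Art, 1, 62); (Bio, 7, 66); (CS, 5, 62); (CS, 5, 62); (Math, 4, 60); (Math, 4, 66)

Step 1 — p LEFT JOIN q on class_id → 8 row(s).
Then INNER JOIN `scores r` on map_id: keep only rows whose q.map_id appears in r.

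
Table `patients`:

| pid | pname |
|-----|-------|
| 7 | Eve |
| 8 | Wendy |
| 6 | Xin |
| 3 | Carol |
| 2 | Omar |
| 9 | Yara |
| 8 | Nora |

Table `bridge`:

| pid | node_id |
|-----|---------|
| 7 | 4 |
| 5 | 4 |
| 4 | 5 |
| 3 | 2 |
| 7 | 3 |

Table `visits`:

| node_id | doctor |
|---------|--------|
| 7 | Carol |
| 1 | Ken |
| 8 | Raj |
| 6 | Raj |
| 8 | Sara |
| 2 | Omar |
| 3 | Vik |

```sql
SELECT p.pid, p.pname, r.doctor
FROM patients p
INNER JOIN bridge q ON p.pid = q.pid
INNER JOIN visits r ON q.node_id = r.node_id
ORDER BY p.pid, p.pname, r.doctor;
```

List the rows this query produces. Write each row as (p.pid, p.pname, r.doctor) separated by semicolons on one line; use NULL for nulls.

Evaluate left to right. First `patients p INNER JOIN bridge q` on pid: 3 row(s).
Then INNER JOIN `visits r` on node_id: keep only rows whose q.node_id appears in r.

(3, Carol, Omar); (7, Eve, Vik)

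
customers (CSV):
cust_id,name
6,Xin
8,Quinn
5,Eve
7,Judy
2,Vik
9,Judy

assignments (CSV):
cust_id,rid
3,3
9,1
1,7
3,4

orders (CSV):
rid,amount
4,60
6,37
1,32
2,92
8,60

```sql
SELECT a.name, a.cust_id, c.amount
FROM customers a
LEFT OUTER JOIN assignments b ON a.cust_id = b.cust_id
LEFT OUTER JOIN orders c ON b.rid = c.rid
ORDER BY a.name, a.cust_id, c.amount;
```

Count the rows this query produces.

6

Step 1 — a LEFT JOIN b on cust_id → 6 row(s).
Then LEFT JOIN `orders c` on rid: each of those 6 rows is kept; rows whose b.rid has no match in c get NULL for c's columns.
Result: 6 row(s).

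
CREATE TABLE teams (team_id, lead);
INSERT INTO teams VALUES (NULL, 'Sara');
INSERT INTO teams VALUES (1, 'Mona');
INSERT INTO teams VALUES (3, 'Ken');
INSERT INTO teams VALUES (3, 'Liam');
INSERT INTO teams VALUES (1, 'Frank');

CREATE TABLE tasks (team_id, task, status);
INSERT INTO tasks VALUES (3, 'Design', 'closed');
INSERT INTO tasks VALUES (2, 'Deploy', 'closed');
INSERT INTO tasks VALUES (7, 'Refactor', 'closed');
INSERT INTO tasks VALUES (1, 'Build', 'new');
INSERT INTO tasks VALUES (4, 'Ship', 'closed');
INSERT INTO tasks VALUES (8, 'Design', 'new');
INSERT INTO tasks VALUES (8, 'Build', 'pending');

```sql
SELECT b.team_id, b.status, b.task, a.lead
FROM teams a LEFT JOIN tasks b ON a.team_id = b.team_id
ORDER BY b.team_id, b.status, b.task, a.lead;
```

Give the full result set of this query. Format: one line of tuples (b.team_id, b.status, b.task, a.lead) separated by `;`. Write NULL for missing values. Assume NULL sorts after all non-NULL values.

(1, new, Build, Frank); (1, new, Build, Mona); (3, closed, Design, Ken); (3, closed, Design, Liam); (NULL, NULL, NULL, Sara)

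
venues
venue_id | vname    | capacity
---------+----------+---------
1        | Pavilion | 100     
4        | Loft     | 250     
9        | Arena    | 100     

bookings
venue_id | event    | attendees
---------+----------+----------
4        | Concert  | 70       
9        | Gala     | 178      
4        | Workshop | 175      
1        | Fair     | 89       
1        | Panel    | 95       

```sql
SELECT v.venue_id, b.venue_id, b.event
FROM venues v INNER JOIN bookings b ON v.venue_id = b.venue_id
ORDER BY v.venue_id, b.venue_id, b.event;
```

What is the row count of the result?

5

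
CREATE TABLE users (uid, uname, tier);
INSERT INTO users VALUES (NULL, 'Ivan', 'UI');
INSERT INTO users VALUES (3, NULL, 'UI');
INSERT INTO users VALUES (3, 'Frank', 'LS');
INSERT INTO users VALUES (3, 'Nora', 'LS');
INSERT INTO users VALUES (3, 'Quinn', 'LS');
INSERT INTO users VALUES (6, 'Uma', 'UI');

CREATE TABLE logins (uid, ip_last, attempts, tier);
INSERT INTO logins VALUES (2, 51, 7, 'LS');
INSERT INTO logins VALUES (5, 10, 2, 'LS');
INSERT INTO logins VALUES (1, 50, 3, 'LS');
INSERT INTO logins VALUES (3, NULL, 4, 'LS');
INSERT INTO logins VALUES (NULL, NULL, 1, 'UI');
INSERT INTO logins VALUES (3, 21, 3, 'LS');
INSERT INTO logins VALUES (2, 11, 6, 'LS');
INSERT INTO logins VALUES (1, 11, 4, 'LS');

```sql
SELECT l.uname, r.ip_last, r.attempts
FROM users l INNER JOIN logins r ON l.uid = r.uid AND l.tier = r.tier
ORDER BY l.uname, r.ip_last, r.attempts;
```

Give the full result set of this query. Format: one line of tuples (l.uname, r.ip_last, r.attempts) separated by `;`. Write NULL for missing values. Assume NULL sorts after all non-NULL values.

(Frank, 21, 3); (Frank, NULL, 4); (Nora, 21, 3); (Nora, NULL, 4); (Quinn, 21, 3); (Quinn, NULL, 4)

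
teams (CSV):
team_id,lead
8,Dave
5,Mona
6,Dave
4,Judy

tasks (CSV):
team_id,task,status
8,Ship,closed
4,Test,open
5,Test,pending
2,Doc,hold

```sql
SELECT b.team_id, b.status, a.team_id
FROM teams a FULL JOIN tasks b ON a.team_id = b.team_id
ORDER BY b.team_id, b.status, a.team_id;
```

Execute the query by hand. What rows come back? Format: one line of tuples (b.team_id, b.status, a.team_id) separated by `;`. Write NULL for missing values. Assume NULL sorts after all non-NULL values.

(2, hold, NULL); (4, open, 4); (5, pending, 5); (8, closed, 8); (NULL, NULL, 6)

FULL OUTER JOIN keeps every row from both sides; unmatched rows get NULL for the other side's columns.
Matching on a.team_id = b.team_id.
- a[0] team_id=8 → 1 match(es) in b → 1 row(s).
- a[1] team_id=5 → 1 match(es) in b → 1 row(s).
- a[2] team_id=6 → no match; kept with NULLs on the b side.
- a[3] team_id=4 → 1 match(es) in b → 1 row(s).
- plus 1 unmatched b row(s), each kept with NULL a columns.
After projecting and ordering:
b.team_id | b.status | a.team_id
2 | hold | NULL
4 | open | 4
5 | pending | 5
8 | closed | 8
NULL | NULL | 6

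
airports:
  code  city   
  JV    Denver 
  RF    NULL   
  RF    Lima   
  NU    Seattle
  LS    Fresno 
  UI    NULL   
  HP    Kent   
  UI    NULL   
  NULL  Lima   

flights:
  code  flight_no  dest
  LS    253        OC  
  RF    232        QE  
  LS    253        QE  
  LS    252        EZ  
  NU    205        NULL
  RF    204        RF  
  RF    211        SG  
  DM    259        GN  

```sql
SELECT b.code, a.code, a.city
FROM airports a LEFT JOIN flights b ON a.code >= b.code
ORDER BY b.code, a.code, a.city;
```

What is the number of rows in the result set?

44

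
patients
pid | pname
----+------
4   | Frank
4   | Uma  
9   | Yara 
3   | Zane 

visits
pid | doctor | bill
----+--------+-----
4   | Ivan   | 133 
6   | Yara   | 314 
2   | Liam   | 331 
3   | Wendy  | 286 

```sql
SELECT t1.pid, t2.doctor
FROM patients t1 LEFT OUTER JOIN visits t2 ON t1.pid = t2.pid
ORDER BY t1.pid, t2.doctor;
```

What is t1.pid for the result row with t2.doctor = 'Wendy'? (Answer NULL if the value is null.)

3

LEFT JOIN keeps every row from `patients`; unmatched rows get NULL for `visits`'s columns.
Matching on t1.pid = t2.pid.
- t1 (pid=4) pairs with 1 row(s) of t2.
- t1 (pid=4) pairs with 1 row(s) of t2.
- t1 (pid=9) has no partner → padded with NULL.
- t1 (pid=3) pairs with 1 row(s) of t2.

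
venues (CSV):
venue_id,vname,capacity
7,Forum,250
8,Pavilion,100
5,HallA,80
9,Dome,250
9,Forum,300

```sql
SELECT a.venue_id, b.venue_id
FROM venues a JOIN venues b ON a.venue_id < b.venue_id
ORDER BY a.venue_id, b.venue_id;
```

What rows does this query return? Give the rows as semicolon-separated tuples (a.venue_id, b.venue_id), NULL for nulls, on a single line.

INNER JOIN keeps only pairs where the ON condition holds.
Matching on a.venue_id < b.venue_id.
- venue_id=7: 3 matching b row(s), so 3 row(s) emitted.
- venue_id=8: 2 matching b row(s), so 2 row(s) emitted.
- venue_id=5: 4 matching b row(s), so 4 row(s) emitted.
- venue_id=9: no matching b row, dropped.
- venue_id=9: no matching b row, dropped.
After projecting and ordering:
a.venue_id | b.venue_id
5 | 7
5 | 8
5 | 9
5 | 9
7 | 8
7 | 9
7 | 9
8 | 9
8 | 9

(5, 7); (5, 8); (5, 9); (5, 9); (7, 8); (7, 9); (7, 9); (8, 9); (8, 9)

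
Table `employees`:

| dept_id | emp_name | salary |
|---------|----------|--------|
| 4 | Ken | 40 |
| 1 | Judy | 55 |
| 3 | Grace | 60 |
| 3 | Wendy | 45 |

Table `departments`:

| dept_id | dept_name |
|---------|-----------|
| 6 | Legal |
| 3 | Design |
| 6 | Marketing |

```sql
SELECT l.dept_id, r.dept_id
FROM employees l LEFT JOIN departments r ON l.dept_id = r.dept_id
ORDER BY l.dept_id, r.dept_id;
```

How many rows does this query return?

LEFT JOIN keeps every row from `employees`; unmatched rows get NULL for `departments`'s columns.
Matching on l.dept_id = r.dept_id.
- l (dept_id=4) has no partner → padded with NULL.
- l (dept_id=1) has no partner → padded with NULL.
- l (dept_id=3) pairs with 1 row(s) of r.
- l (dept_id=3) pairs with 1 row(s) of r.
Total: 2 matched + 2 padded = 4 rows.

4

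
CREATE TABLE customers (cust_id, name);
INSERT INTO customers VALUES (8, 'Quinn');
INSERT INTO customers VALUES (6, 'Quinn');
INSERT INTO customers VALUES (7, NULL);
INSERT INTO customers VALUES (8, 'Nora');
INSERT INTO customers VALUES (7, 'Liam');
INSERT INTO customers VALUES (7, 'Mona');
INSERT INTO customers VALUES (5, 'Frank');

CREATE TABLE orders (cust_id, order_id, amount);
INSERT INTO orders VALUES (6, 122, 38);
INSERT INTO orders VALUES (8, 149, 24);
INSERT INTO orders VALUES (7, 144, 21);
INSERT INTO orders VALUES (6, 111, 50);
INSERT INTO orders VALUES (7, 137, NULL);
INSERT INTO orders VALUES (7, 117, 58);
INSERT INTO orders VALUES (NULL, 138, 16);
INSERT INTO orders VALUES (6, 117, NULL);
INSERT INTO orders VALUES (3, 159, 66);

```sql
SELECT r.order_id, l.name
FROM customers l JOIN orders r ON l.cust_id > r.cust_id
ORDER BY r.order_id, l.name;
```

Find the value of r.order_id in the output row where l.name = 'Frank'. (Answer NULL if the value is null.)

159

INNER JOIN keeps only pairs where the ON condition holds.
Matching on l.cust_id > r.cust_id. A NULL in a compared column never satisfies the condition.
- l row (cust_id=8): matches 7 r row(s) → 7 output row(s).
- l row (cust_id=6): matches 1 r row(s) → 1 output row(s).
- l row (cust_id=7): matches 4 r row(s) → 4 output row(s).
- l row (cust_id=8): matches 7 r row(s) → 7 output row(s).
- l row (cust_id=7): matches 4 r row(s) → 4 output row(s).
- l row (cust_id=7): matches 4 r row(s) → 4 output row(s).
- l row (cust_id=5): matches 1 r row(s) → 1 output row(s).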